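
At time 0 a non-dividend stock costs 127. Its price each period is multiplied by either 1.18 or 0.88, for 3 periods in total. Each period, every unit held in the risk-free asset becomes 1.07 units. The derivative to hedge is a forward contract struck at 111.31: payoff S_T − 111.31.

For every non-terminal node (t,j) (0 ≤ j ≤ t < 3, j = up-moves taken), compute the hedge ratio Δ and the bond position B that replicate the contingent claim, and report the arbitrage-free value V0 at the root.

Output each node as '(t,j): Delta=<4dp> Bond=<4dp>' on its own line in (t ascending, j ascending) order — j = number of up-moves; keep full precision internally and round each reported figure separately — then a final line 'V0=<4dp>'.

(0,0): Delta=1.0000 Bond=-90.8621
(1,0): Delta=1.0000 Bond=-97.2225
(1,1): Delta=1.0000 Bond=-97.2225
(2,0): Delta=1.0000 Bond=-104.0280
(2,1): Delta=1.0000 Bond=-104.0280
(2,2): Delta=1.0000 Bond=-104.0280
V0=36.1379

The replicating-portfolio and risk-neutral prices coincide; use p* = (1.07−0.88)/(1.18−0.88) = 0.6333 for the latter.
At expiry t=3: V(3,0)=-24.7631, V(3,1)=4.7416, V(3,2)=44.3046, V(3,3)=97.3551
Node (2,0) S=98.3488: V=(p*·4.7416+(1−p*)·-24.7631)/1.07=-5.6792; Δ=(4.7416−-24.7631)/(116.0516−86.5469)=1.0000; B=V−Δ·S=-104.0280
Node (2,1) S=131.8768: V=(p*·44.3046+(1−p*)·4.7416)/1.07=27.8488; Δ=(44.3046−4.7416)/(155.6146−116.0516)=1.0000; B=V−Δ·S=-104.0280
Node (2,2) S=176.8348: V=(p*·97.3551+(1−p*)·44.3046)/1.07=72.8068; Δ=(97.3551−44.3046)/(208.6651−155.6146)=1.0000; B=V−Δ·S=-104.0280
Node (1,0) S=111.7600: V=(p*·27.8488+(1−p*)·-5.6792)/1.07=14.5375; Δ=(27.8488−-5.6792)/(131.8768−98.3488)=1.0000; B=V−Δ·S=-97.2225
Node (1,1) S=149.8600: V=(p*·72.8068+(1−p*)·27.8488)/1.07=52.6375; Δ=(72.8068−27.8488)/(176.8348−131.8768)=1.0000; B=V−Δ·S=-97.2225
Node (0,0) S=127.0000: V=(p*·52.6375+(1−p*)·14.5375)/1.07=36.1379; Δ=(52.6375−14.5375)/(149.8600−111.7600)=1.0000; B=V−Δ·S=-90.8621
The time-0 hedge costs 36.1379, which is the no-arbitrage price.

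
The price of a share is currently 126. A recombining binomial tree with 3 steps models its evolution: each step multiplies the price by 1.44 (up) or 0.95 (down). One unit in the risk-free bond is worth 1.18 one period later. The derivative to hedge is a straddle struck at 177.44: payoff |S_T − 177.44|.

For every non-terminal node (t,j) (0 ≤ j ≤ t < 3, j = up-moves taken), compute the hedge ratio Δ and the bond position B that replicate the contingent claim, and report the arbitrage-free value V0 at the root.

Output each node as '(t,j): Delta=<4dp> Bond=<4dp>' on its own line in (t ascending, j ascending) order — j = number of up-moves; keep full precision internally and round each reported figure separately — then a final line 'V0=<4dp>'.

No-arbitrage ⇒ martingale measure with p* = (R−d)/(u−d) = 0.4694.
Terminal payoffs: V(3,0)=69.4108, V(3,1)=13.6904, V(3,2)=70.7699, V(3,3)=198.7940
(2,0): S=113.7150. Δ = (V_up−V_dn)/(S_up−S_dn) = (13.6904−69.4108)/(163.7496−108.0292) = -1.0000. V = [p*·13.6904 + (1−p*)·69.4108]/1.18 = 36.6579. B = V − Δ·S = 150.3729.
(2,1): S=172.3680. Δ = (V_up−V_dn)/(S_up−S_dn) = (70.7699−13.6904)/(248.2099−163.7496) = 0.6758. V = [p*·70.7699 + (1−p*)·13.6904]/1.18 = 34.3075. B = V − Δ·S = -82.1813.
(2,2): S=261.2736. Δ = (V_up−V_dn)/(S_up−S_dn) = (198.7940−70.7699)/(376.2340−248.2099) = 1.0000. V = [p*·198.7940 + (1−p*)·70.7699]/1.18 = 110.9007. B = V − Δ·S = -150.3729.
(1,0): S=119.7000. Δ = (V_up−V_dn)/(S_up−S_dn) = (34.3075−36.6579)/(172.3680−113.7150) = -0.0401. V = [p*·34.3075 + (1−p*)·36.6579]/1.18 = 30.1310. B = V − Δ·S = 34.9278.
(1,1): S=181.4400. Δ = (V_up−V_dn)/(S_up−S_dn) = (110.9007−34.3075)/(261.2736−172.3680) = 0.8615. V = [p*·110.9007 + (1−p*)·34.3075]/1.18 = 59.5419. B = V − Δ·S = -96.7709.
(0,0): S=126.0000. Δ = (V_up−V_dn)/(S_up−S_dn) = (59.5419−30.1310)/(181.4400−119.7000) = 0.4764. V = [p*·59.5419 + (1−p*)·30.1310]/1.18 = 37.2340. B = V − Δ·S = -22.7881.
Check: Δ(0,0)·S0 + B(0,0) = 37.2340 = V0.

(0,0): Delta=0.4764 Bond=-22.7881
(1,0): Delta=-0.0401 Bond=34.9278
(1,1): Delta=0.8615 Bond=-96.7709
(2,0): Delta=-1.0000 Bond=150.3729
(2,1): Delta=0.6758 Bond=-82.1813
(2,2): Delta=1.0000 Bond=-150.3729
V0=37.2340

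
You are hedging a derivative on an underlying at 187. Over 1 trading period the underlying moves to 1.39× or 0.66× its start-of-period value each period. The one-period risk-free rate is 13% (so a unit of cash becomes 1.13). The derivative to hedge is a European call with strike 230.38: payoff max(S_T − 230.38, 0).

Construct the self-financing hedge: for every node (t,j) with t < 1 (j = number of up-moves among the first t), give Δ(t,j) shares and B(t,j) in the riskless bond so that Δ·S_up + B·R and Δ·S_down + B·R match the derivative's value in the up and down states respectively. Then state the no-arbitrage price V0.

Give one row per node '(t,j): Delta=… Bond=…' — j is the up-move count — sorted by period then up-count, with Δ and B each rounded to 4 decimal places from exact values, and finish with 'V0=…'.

No-arbitrage ⇒ martingale measure with p* = (R−d)/(u−d) = 0.6438.
Terminal values V(1,·): V(1,0)=0.0000, V(1,1)=29.5500
Node (0,0) S=187.0000: V=(p*·29.5500+(1−p*)·0.0000)/1.13=16.8366; Δ=(29.5500−0.0000)/(259.9300−123.4200)=0.2165; B=V−Δ·S=-23.6429
Check: Δ(0,0)·S0 + B(0,0) = 16.8366 = V0.

(0,0): Delta=0.2165 Bond=-23.6429
V0=16.8366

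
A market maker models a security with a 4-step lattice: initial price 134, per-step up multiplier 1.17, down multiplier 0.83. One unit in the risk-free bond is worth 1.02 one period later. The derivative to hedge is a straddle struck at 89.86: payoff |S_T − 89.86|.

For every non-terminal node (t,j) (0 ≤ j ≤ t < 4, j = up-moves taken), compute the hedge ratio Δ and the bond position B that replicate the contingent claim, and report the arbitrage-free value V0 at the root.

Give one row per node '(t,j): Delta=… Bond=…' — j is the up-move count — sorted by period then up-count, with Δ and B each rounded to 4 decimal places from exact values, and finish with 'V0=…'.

(0,0): Delta=0.9046 Bond=-68.3131
(1,0): Delta=0.7368 Bond=-51.0263
(1,1): Delta=0.9985 Bond=-84.4054
(2,0): Delta=0.2745 Bond=-9.3656
(2,1): Delta=0.9958 Bond=-85.7425
(2,2): Delta=1.0000 Bond=-86.3706
(3,0): Delta=-1.0000 Bond=88.0980
(3,1): Delta=0.9883 Bond=-86.6458
(3,2): Delta=1.0000 Bond=-88.0980
(3,3): Delta=1.0000 Bond=-88.0980
V0=52.8981

Risk-neutral probability p* = (R−d)/(u−d) = (1.02−0.83)/(1.17−0.83) = 0.5588.
Terminal payoffs: V(4,0)=26.2658, V(4,1)=0.2152, V(4,2)=36.5067, V(4,3)=88.2714, V(4,4)=161.2409
(3,0): S=76.6195. Δ = (V_up−V_dn)/(S_up−S_dn) = (0.2152−26.2658)/(89.6448−63.5942) = -1.0000. V = [p*·0.2152 + (1−p*)·26.2658]/1.02 = 11.4786. B = V − Δ·S = 88.0980.
(3,1): S=108.0057. Δ = (V_up−V_dn)/(S_up−S_dn) = (36.5067−0.2152)/(126.3667−89.6448) = 0.9883. V = [p*·36.5067 + (1−p*)·0.2152]/1.02 = 20.0939. B = V − Δ·S = -86.6458.
(3,2): S=152.2491. Δ = (V_up−V_dn)/(S_up−S_dn) = (88.2714−36.5067)/(178.1314−126.3667) = 1.0000. V = [p*·88.2714 + (1−p*)·36.5067]/1.02 = 64.1510. B = V − Δ·S = -88.0980.
(3,3): S=214.6161. Δ = (V_up−V_dn)/(S_up−S_dn) = (161.2409−88.2714)/(251.1009−178.1314) = 1.0000. V = [p*·161.2409 + (1−p*)·88.2714]/1.02 = 126.5181. B = V − Δ·S = -88.0980.
(2,0): S=92.3126. Δ = (V_up−V_dn)/(S_up−S_dn) = (20.0939−11.4786)/(108.0057−76.6195) = 0.2745. V = [p*·20.0939 + (1−p*)·11.4786]/1.02 = 15.9735. B = V − Δ·S = -9.3656.
(2,1): S=130.1274. Δ = (V_up−V_dn)/(S_up−S_dn) = (64.1510−20.0939)/(152.2491−108.0057) = 0.9958. V = [p*·64.1510 + (1−p*)·20.0939]/1.02 = 43.8373. B = V − Δ·S = -85.7425.
(2,2): S=183.4326. Δ = (V_up−V_dn)/(S_up−S_dn) = (126.5181−64.1510)/(214.6161−152.2491) = 1.0000. V = [p*·126.5181 + (1−p*)·64.1510]/1.02 = 97.0620. B = V − Δ·S = -86.3706.
(1,0): S=111.2200. Δ = (V_up−V_dn)/(S_up−S_dn) = (43.8373−15.9735)/(130.1274−92.3126) = 0.7368. V = [p*·43.8373 + (1−p*)·15.9735]/1.02 = 30.9260. B = V − Δ·S = -51.0263.
(1,1): S=156.7800. Δ = (V_up−V_dn)/(S_up−S_dn) = (97.0620−43.8373)/(183.4326−130.1274) = 0.9985. V = [p*·97.0620 + (1−p*)·43.8373]/1.02 = 72.1377. B = V − Δ·S = -84.4054.
(0,0): S=134.0000. Δ = (V_up−V_dn)/(S_up−S_dn) = (72.1377−30.9260)/(156.7800−111.2200) = 0.9046. V = [p*·72.1377 + (1−p*)·30.9260]/1.02 = 52.8981. B = V − Δ·S = -68.3131.
Each (Δ,B) replicates both successor values, so the strategy is self-financing and V0 is arbitrage-free.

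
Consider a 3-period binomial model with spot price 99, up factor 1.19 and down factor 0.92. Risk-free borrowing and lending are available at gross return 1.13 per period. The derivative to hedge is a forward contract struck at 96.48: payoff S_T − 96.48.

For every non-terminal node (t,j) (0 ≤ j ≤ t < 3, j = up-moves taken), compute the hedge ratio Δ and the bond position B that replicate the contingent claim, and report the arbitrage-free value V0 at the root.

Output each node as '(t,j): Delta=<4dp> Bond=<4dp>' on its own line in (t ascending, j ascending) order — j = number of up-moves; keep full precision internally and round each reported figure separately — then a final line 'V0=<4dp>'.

(0,0): Delta=1.0000 Bond=-66.8655
(1,0): Delta=1.0000 Bond=-75.5580
(1,1): Delta=1.0000 Bond=-75.5580
(2,0): Delta=1.0000 Bond=-85.3805
(2,1): Delta=1.0000 Bond=-85.3805
(2,2): Delta=1.0000 Bond=-85.3805
V0=32.1345

Under the risk-neutral measure, an up-move has probability p* = (R−d)/(u−d) = 0.7778 and values discount at R = 1.13.
Terminal payoffs: V(3,0)=-19.3899, V(3,1)=3.2344, V(3,2)=32.4984, V(3,3)=70.3507
(2,0): S=83.7936. Δ = (V_up−V_dn)/(S_up−S_dn) = (3.2344−-19.3899)/(99.7144−77.0901) = 1.0000. V = [p*·3.2344 + (1−p*)·-19.3899]/1.13 = -1.5869. B = V − Δ·S = -85.3805.
(2,1): S=108.3852. Δ = (V_up−V_dn)/(S_up−S_dn) = (32.4984−3.2344)/(128.9784−99.7144) = 1.0000. V = [p*·32.4984 + (1−p*)·3.2344]/1.13 = 23.0047. B = V − Δ·S = -85.3805.
(2,2): S=140.1939. Δ = (V_up−V_dn)/(S_up−S_dn) = (70.3507−32.4984)/(166.8307−128.9784) = 1.0000. V = [p*·70.3507 + (1−p*)·32.4984]/1.13 = 54.8134. B = V − Δ·S = -85.3805.
(1,0): S=91.0800. Δ = (V_up−V_dn)/(S_up−S_dn) = (23.0047−-1.5869)/(108.3852−83.7936) = 1.0000. V = [p*·23.0047 + (1−p*)·-1.5869]/1.13 = 15.5220. B = V − Δ·S = -75.5580.
(1,1): S=117.8100. Δ = (V_up−V_dn)/(S_up−S_dn) = (54.8134−23.0047)/(140.1939−108.3852) = 1.0000. V = [p*·54.8134 + (1−p*)·23.0047]/1.13 = 42.2520. B = V − Δ·S = -75.5580.
(0,0): S=99.0000. Δ = (V_up−V_dn)/(S_up−S_dn) = (42.2520−15.5220)/(117.8100−91.0800) = 1.0000. V = [p*·42.2520 + (1−p*)·15.5220]/1.13 = 32.1345. B = V − Δ·S = -66.8655.
Each (Δ,B) replicates both successor values, so the strategy is self-financing and V0 is arbitrage-free.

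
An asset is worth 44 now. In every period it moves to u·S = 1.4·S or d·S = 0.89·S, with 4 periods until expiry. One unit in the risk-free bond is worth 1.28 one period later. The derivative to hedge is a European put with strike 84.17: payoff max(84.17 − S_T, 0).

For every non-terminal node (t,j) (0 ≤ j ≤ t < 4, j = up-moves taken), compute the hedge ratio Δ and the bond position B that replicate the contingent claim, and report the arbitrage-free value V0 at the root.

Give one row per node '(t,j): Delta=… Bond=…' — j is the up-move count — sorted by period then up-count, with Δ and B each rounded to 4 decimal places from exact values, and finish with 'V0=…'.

(0,0): Delta=-0.2106 Bond=11.0855
(1,0): Delta=-0.5839 Bond=28.8047
(1,1): Delta=-0.1376 Bond=9.6925
(2,0): Delta=-1.0000 Bond=51.3733
(2,1): Delta=-0.5025 Bond=32.4075
(2,2): Delta=-0.0663 Bond=6.2522
(3,0): Delta=-1.0000 Bond=65.7578
(3,1): Delta=-1.0000 Bond=65.7578
(3,2): Delta=-0.4051 Bond=34.0120
(3,3): Delta=0.0000 Bond=0.0000
V0=1.8170

Risk-neutral probability p* = (R−d)/(u−d) = (1.28−0.89)/(1.4−0.89) = 0.7647.
Terminal payoffs: V(4,0)=56.5634, V(4,1)=40.7439, V(4,2)=15.8593, V(4,3)=0.0000, V(4,4)=0.0000
(3,0): S=31.0186. Δ = (V_up−V_dn)/(S_up−S_dn) = (40.7439−56.5634)/(43.4261−27.6066) = -1.0000. V = [p*·40.7439 + (1−p*)·56.5634]/1.28 = 34.7392. B = V − Δ·S = 65.7578.
(3,1): S=48.7934. Δ = (V_up−V_dn)/(S_up−S_dn) = (15.8593−40.7439)/(68.3107−43.4261) = -1.0000. V = [p*·15.8593 + (1−p*)·40.7439]/1.28 = 16.9645. B = V − Δ·S = 65.7578.
(3,2): S=76.7536. Δ = (V_up−V_dn)/(S_up−S_dn) = (0.0000−15.8593)/(107.4550−68.3107) = -0.4051. V = [p*·0.0000 + (1−p*)·15.8593]/1.28 = 2.9153. B = V − Δ·S = 34.0120.
(3,3): S=120.7360. Δ = (V_up−V_dn)/(S_up−S_dn) = (0.0000−0.0000)/(169.0304−107.4550) = 0.0000. V = [p*·0.0000 + (1−p*)·0.0000]/1.28 = 0.0000. B = V − Δ·S = 0.0000.
(2,0): S=34.8524. Δ = (V_up−V_dn)/(S_up−S_dn) = (16.9645−34.7392)/(48.7934−31.0186) = -1.0000. V = [p*·16.9645 + (1−p*)·34.7392]/1.28 = 16.5209. B = V − Δ·S = 51.3733.
(2,1): S=54.8240. Δ = (V_up−V_dn)/(S_up−S_dn) = (2.9153−16.9645)/(76.7536−48.7934) = -0.5025. V = [p*·2.9153 + (1−p*)·16.9645]/1.28 = 4.8601. B = V − Δ·S = 32.4075.
(2,2): S=86.2400. Δ = (V_up−V_dn)/(S_up−S_dn) = (0.0000−2.9153)/(120.7360−76.7536) = -0.0663. V = [p*·0.0000 + (1−p*)·2.9153]/1.28 = 0.5359. B = V − Δ·S = 6.2522.
(1,0): S=39.1600. Δ = (V_up−V_dn)/(S_up−S_dn) = (4.8601−16.5209)/(54.8240−34.8524) = -0.5839. V = [p*·4.8601 + (1−p*)·16.5209]/1.28 = 5.9405. B = V − Δ·S = 28.8047.
(1,1): S=61.6000. Δ = (V_up−V_dn)/(S_up−S_dn) = (0.5359−4.8601)/(86.2400−54.8240) = -0.1376. V = [p*·0.5359 + (1−p*)·4.8601]/1.28 = 1.2136. B = V − Δ·S = 9.6925.
(0,0): S=44.0000. Δ = (V_up−V_dn)/(S_up−S_dn) = (1.2136−5.9405)/(61.6000−39.1600) = -0.2106. V = [p*·1.2136 + (1−p*)·5.9405]/1.28 = 1.8170. B = V − Δ·S = 11.0855.
Self-financing check: at every node Δ·S+B equals the discounted successor values.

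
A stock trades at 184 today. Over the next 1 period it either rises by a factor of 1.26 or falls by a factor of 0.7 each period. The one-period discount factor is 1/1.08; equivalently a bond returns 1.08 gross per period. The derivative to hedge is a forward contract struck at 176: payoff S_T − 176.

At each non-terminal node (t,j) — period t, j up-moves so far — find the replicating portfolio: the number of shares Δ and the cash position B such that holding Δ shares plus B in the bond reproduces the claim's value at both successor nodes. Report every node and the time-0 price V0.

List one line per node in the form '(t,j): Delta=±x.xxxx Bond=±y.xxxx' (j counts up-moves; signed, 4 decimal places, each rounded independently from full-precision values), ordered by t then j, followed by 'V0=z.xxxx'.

No-arbitrage ⇒ martingale measure with p* = (R−d)/(u−d) = 0.6786.
At expiry t=1: V(1,0)=-47.2000, V(1,1)=55.8400
(0,0): S=184.0000. Δ = (V_up−V_dn)/(S_up−S_dn) = (55.8400−-47.2000)/(231.8400−128.8000) = 1.0000. V = [p*·55.8400 + (1−p*)·-47.2000]/1.08 = 21.0370. B = V − Δ·S = -162.9630.
Check: Δ(0,0)·S0 + B(0,0) = 21.0370 = V0.

(0,0): Delta=1.0000 Bond=-162.9630
V0=21.0370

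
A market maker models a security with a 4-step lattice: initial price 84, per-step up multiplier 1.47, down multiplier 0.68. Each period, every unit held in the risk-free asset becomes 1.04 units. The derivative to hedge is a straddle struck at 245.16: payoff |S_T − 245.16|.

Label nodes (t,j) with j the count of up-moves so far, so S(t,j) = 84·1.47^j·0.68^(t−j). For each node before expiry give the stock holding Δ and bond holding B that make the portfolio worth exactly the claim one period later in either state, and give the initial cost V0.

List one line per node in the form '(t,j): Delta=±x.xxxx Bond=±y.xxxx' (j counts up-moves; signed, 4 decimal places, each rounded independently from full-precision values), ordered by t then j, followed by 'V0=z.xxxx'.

(0,0): Delta=-0.6271 Bond=189.0829
(1,0): Delta=-1.0000 Bond=217.9463
(1,1): Delta=-0.4211 Bond=171.2043
(2,0): Delta=-1.0000 Bond=226.6642
(2,1): Delta=-1.0000 Bond=226.6642
(2,2): Delta=-0.1012 Bond=119.9885
(3,0): Delta=-1.0000 Bond=235.7308
(3,1): Delta=-1.0000 Bond=235.7308
(3,2): Delta=-1.0000 Bond=235.7308
(3,3): Delta=0.3955 Bond=-7.7269
V0=136.4066

Risk-neutral probability p* = (R−d)/(u−d) = (1.04−0.68)/(1.47−0.68) = 0.4557.
At expiry t=4: V(4,0)=227.1996, V(4,1)=206.3339, V(4,2)=161.2272, V(4,3)=63.7170, V(4,4)=147.0771
Node (3,0) S=26.4123: V=(p*·206.3339+(1−p*)·227.1996)/1.04=209.3185; Δ=(206.3339−227.1996)/(38.8261−17.9604)=-1.0000; B=V−Δ·S=235.7308
Node (3,1) S=57.0972: V=(p*·161.2272+(1−p*)·206.3339)/1.04=178.6336; Δ=(161.2272−206.3339)/(83.9328−38.8261)=-1.0000; B=V−Δ·S=235.7308
Node (3,2) S=123.4306: V=(p*·63.7170+(1−p*)·161.2272)/1.04=112.3002; Δ=(63.7170−161.2272)/(181.4430−83.9328)=-1.0000; B=V−Δ·S=235.7308
Node (3,3) S=266.8279: V=(p*·147.0771+(1−p*)·63.7170)/1.04=97.7922; Δ=(147.0771−63.7170)/(392.2371−181.4430)=0.3955; B=V−Δ·S=-7.7269
Node (2,0) S=38.8416: V=(p*·178.6336+(1−p*)·209.3185)/1.04=187.8226; Δ=(178.6336−209.3185)/(57.0972−26.4123)=-1.0000; B=V−Δ·S=226.6642
Node (2,1) S=83.9664: V=(p*·112.3002+(1−p*)·178.6336)/1.04=142.6978; Δ=(112.3002−178.6336)/(123.4306−57.0972)=-1.0000; B=V−Δ·S=226.6642
Node (2,2) S=181.5156: V=(p*·97.7922+(1−p*)·112.3002)/1.04=101.6240; Δ=(97.7922−112.3002)/(266.8279−123.4306)=-0.1012; B=V−Δ·S=119.9885
Node (1,0) S=57.1200: V=(p*·142.6978+(1−p*)·187.8226)/1.04=160.8263; Δ=(142.6978−187.8226)/(83.9664−38.8416)=-1.0000; B=V−Δ·S=217.9463
Node (1,1) S=123.4800: V=(p*·101.6240+(1−p*)·142.6978)/1.04=119.2121; Δ=(101.6240−142.6978)/(181.5156−83.9664)=-0.4211; B=V−Δ·S=171.2043
Node (0,0) S=84.0000: V=(p*·119.2121+(1−p*)·160.8263)/1.04=136.4066; Δ=(119.2121−160.8263)/(123.4800−57.1200)=-0.6271; B=V−Δ·S=189.0829
Self-financing check: at every node Δ·S+B equals the discounted successor values.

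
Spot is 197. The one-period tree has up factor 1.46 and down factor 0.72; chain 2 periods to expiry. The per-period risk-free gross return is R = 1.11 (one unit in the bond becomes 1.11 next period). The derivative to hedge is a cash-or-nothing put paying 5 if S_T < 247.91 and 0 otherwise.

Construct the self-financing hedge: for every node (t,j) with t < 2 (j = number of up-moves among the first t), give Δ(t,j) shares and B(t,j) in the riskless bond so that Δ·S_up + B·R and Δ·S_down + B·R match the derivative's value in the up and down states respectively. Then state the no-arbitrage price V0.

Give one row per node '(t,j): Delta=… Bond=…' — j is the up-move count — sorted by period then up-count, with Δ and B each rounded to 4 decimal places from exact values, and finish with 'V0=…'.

(0,0): Delta=-0.0163 Bond=6.1390
(1,0): Delta=0.0000 Bond=4.5045
(1,1): Delta=-0.0235 Bond=8.8873
V0=2.9309

Since d<R<u, set p* = (R−d)/(u−d) = 0.5270; price each node as the discounted p*-expectation of its children.
Payoff layer (t=2): V(2,0)=5.0000, V(2,1)=5.0000, V(2,2)=0.0000
Node (1,0) S=141.8400: V=(p*·5.0000+(1−p*)·5.0000)/1.11=4.5045; Δ=(5.0000−5.0000)/(207.0864−102.1248)=0.0000; B=V−Δ·S=4.5045
Node (1,1) S=287.6200: V=(p*·0.0000+(1−p*)·5.0000)/1.11=2.1305; Δ=(0.0000−5.0000)/(419.9252−207.0864)=-0.0235; B=V−Δ·S=8.8873
Node (0,0) S=197.0000: V=(p*·2.1305+(1−p*)·4.5045)/1.11=2.9309; Δ=(2.1305−4.5045)/(287.6200−141.8400)=-0.0163; B=V−Δ·S=6.1390
Root portfolio cost Δ·197+B reproduces V0=2.9309.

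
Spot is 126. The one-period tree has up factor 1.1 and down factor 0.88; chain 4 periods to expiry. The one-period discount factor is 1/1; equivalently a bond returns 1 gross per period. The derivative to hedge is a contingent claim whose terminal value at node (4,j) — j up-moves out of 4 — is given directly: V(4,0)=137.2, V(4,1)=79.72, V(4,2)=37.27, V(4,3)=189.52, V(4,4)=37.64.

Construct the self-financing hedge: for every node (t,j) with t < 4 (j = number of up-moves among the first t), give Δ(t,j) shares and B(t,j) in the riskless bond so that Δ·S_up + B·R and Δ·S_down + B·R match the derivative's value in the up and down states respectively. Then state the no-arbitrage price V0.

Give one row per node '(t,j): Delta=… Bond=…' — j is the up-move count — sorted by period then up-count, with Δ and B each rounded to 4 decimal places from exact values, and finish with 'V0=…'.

No-arbitrage ⇒ martingale measure with p* = (R−d)/(u−d) = 0.5455.
Terminal payoffs: V(4,0)=137.2000, V(4,1)=79.7200, V(4,2)=37.2700, V(4,3)=189.5200, V(4,4)=37.6400
(3,0): S=85.8655. Δ = (V_up−V_dn)/(S_up−S_dn) = (79.7200−137.2000)/(94.4520−75.5616) = -3.0428. V = [p*·79.7200 + (1−p*)·137.2000]/1 = 105.8473. B = V − Δ·S = 367.1200.
(3,1): S=107.3318. Δ = (V_up−V_dn)/(S_up−S_dn) = (37.2700−79.7200)/(118.0650−94.4520) = -1.7977. V = [p*·37.2700 + (1−p*)·79.7200]/1 = 56.5655. B = V − Δ·S = 249.5200.
(3,2): S=134.1648. Δ = (V_up−V_dn)/(S_up−S_dn) = (189.5200−37.2700)/(147.5813−118.0650) = 5.1582. V = [p*·189.5200 + (1−p*)·37.2700]/1 = 120.3155. B = V − Δ·S = -571.7300.
(3,3): S=167.7060. Δ = (V_up−V_dn)/(S_up−S_dn) = (37.6400−189.5200)/(184.4766−147.5813) = -4.1165. V = [p*·37.6400 + (1−p*)·189.5200]/1 = 106.6764. B = V − Δ·S = 797.0400.
(2,0): S=97.5744. Δ = (V_up−V_dn)/(S_up−S_dn) = (56.5655−105.8473)/(107.3318−85.8655) = -2.2958. V = [p*·56.5655 + (1−p*)·105.8473]/1 = 78.9663. B = V − Δ·S = 302.9745.
(2,1): S=121.9680. Δ = (V_up−V_dn)/(S_up−S_dn) = (120.3155−56.5655)/(134.1648−107.3318) = 2.3758. V = [p*·120.3155 + (1−p*)·56.5655]/1 = 91.3382. B = V − Δ·S = -198.4345.
(2,2): S=152.4600. Δ = (V_up−V_dn)/(S_up−S_dn) = (106.6764−120.3155)/(167.7060−134.1648) = -0.4066. V = [p*·106.6764 + (1−p*)·120.3155]/1 = 112.8760. B = V − Δ·S = 174.8718.
(1,0): S=110.8800. Δ = (V_up−V_dn)/(S_up−S_dn) = (91.3382−78.9663)/(121.9680−97.5744) = 0.5072. V = [p*·91.3382 + (1−p*)·78.9663]/1 = 85.7146. B = V − Δ·S = 29.4787.
(1,1): S=138.6000. Δ = (V_up−V_dn)/(S_up−S_dn) = (112.8760−91.3382)/(152.4600−121.9680) = 0.7063. V = [p*·112.8760 + (1−p*)·91.3382]/1 = 103.0861. B = V − Δ·S = 5.1871.
(0,0): S=126.0000. Δ = (V_up−V_dn)/(S_up−S_dn) = (103.0861−85.7146)/(138.6000−110.8800) = 0.6267. V = [p*·103.0861 + (1−p*)·85.7146]/1 = 95.1899. B = V − Δ·S = 16.2287.
Root portfolio cost Δ·126+B reproduces V0=95.1899.

(0,0): Delta=0.6267 Bond=16.2287
(1,0): Delta=0.5072 Bond=29.4787
(1,1): Delta=0.7063 Bond=5.1871
(2,0): Delta=-2.2958 Bond=302.9745
(2,1): Delta=2.3758 Bond=-198.4345
(2,2): Delta=-0.4066 Bond=174.8718
(3,0): Delta=-3.0428 Bond=367.1200
(3,1): Delta=-1.7977 Bond=249.5200
(3,2): Delta=5.1582 Bond=-571.7300
(3,3): Delta=-4.1165 Bond=797.0400
V0=95.1899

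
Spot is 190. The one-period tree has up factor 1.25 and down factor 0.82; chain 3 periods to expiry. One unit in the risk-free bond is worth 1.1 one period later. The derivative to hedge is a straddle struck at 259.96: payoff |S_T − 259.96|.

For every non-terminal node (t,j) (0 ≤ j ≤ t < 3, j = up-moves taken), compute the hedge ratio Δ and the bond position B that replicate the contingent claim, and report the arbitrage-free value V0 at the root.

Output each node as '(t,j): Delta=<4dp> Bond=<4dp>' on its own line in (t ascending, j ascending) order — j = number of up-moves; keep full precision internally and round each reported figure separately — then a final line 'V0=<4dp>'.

(0,0): Delta=-0.0467 Bond=60.2842
(1,0): Delta=-1.0000 Bond=214.8430
(1,1): Delta=0.2884 Bond=-13.2572
(2,0): Delta=-1.0000 Bond=236.3273
(2,1): Delta=-1.0000 Bond=236.3273
(2,2): Delta=0.7411 Bond=-148.9990
V0=51.4188

Under the risk-neutral measure, an up-move has probability p* = (R−d)/(u−d) = 0.6512 and values discount at R = 1.1.
At expiry t=3: V(3,0)=155.2001, V(3,1)=100.2650, V(3,2)=16.5225, V(3,3)=111.1338
Node (2,0) S=127.7560: V=(p*·100.2650+(1−p*)·155.2001)/1.1=108.5713; Δ=(100.2650−155.2001)/(159.6950−104.7599)=-1.0000; B=V−Δ·S=236.3273
Node (2,1) S=194.7500: V=(p*·16.5225+(1−p*)·100.2650)/1.1=41.5773; Δ=(16.5225−100.2650)/(243.4375−159.6950)=-1.0000; B=V−Δ·S=236.3273
Node (2,2) S=296.8750: V=(p*·111.1338+(1−p*)·16.5225)/1.1=71.0271; Δ=(111.1338−16.5225)/(371.0938−243.4375)=0.7411; B=V−Δ·S=-148.9990
Node (1,0) S=155.8000: V=(p*·41.5773+(1−p*)·108.5713)/1.1=59.0430; Δ=(41.5773−108.5713)/(194.7500−127.7560)=-1.0000; B=V−Δ·S=214.8430
Node (1,1) S=237.5000: V=(p*·71.0271+(1−p*)·41.5773)/1.1=55.2308; Δ=(71.0271−41.5773)/(296.8750−194.7500)=0.2884; B=V−Δ·S=-13.2572
Node (0,0) S=190.0000: V=(p*·55.2308+(1−p*)·59.0430)/1.1=51.4188; Δ=(55.2308−59.0430)/(237.5000−155.8000)=-0.0467; B=V−Δ·S=60.2842
The time-0 hedge costs 51.4188, which is the no-arbitrage price.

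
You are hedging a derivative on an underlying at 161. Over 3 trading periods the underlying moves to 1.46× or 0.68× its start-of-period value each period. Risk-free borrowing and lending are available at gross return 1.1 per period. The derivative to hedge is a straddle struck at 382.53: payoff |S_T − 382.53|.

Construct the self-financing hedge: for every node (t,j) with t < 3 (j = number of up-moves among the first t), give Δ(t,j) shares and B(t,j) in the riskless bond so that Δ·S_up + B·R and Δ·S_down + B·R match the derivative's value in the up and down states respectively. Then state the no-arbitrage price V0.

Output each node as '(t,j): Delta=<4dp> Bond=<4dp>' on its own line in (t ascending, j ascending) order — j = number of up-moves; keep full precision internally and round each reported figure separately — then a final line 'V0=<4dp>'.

Risk-neutral probability p* = (R−d)/(u−d) = (1.1−0.68)/(1.46−0.68) = 0.5385.
At expiry t=3: V(3,0)=331.9064, V(3,1)=273.8383, V(3,2)=149.1624, V(3,3)=118.5239
(2,0): S=74.4464. Δ = (V_up−V_dn)/(S_up−S_dn) = (273.8383−331.9064)/(108.6917−50.6236) = -1.0000. V = [p*·273.8383 + (1−p*)·331.9064]/1.1 = 273.3081. B = V − Δ·S = 347.7545.
(2,1): S=159.8408. Δ = (V_up−V_dn)/(S_up−S_dn) = (149.1624−273.8383)/(233.3676−108.6917) = -1.0000. V = [p*·149.1624 + (1−p*)·273.8383]/1.1 = 187.9137. B = V − Δ·S = 347.7545.
(2,2): S=343.1876. Δ = (V_up−V_dn)/(S_up−S_dn) = (118.5239−149.1624)/(501.0539−233.3676) = -0.1145. V = [p*·118.5239 + (1−p*)·149.1624]/1.1 = 120.6043. B = V − Δ·S = 159.8845.
(1,0): S=109.4800. Δ = (V_up−V_dn)/(S_up−S_dn) = (187.9137−273.3081)/(159.8408−74.4464) = -1.0000. V = [p*·187.9137 + (1−p*)·273.3081]/1.1 = 206.6605. B = V − Δ·S = 316.1405.
(1,1): S=235.0600. Δ = (V_up−V_dn)/(S_up−S_dn) = (120.6043−187.9137)/(343.1876−159.8408) = -0.3671. V = [p*·120.6043 + (1−p*)·187.9137]/1.1 = 137.8820. B = V − Δ·S = 224.1761.
(0,0): S=161.0000. Δ = (V_up−V_dn)/(S_up−S_dn) = (137.8820−206.6605)/(235.0600−109.4800) = -0.5477. V = [p*·137.8820 + (1−p*)·206.6605]/1.1 = 154.2054. B = V − Δ·S = 242.3829.
Self-financing check: at every node Δ·S+B equals the discounted successor values.

(0,0): Delta=-0.5477 Bond=242.3829
(1,0): Delta=-1.0000 Bond=316.1405
(1,1): Delta=-0.3671 Bond=224.1761
(2,0): Delta=-1.0000 Bond=347.7545
(2,1): Delta=-1.0000 Bond=347.7545
(2,2): Delta=-0.1145 Bond=159.8845
V0=154.2054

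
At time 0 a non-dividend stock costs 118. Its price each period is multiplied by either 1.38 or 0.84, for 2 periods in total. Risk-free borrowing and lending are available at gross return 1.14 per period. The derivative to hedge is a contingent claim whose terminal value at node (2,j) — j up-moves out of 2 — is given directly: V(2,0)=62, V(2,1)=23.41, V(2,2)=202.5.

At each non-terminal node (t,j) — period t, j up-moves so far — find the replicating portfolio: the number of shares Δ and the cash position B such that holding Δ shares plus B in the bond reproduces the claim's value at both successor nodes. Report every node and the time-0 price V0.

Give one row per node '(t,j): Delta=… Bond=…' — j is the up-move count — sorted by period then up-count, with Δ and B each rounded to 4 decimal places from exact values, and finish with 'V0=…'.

The replicating-portfolio and risk-neutral prices coincide; use p* = (1.14−0.84)/(1.38−0.84) = 0.5556 for the latter.
Terminal payoffs: V(2,0)=62.0000, V(2,1)=23.4100, V(2,2)=202.5000
Node (1,0) S=99.1200: V=(p*·23.4100+(1−p*)·62.0000)/1.14=35.5799; Δ=(23.4100−62.0000)/(136.7856−83.2608)=-0.7210; B=V−Δ·S=107.0429
Node (1,1) S=162.8400: V=(p*·202.5000+(1−p*)·23.4100)/1.14=107.8109; Δ=(202.5000−23.4100)/(224.7192−136.7856)=2.0367; B=V−Δ·S=-223.8372
Node (0,0) S=118.0000: V=(p*·107.8109+(1−p*)·35.5799)/1.14=66.4107; Δ=(107.8109−35.5799)/(162.8400−99.1200)=1.1336; B=V−Δ·S=-67.3504
Each (Δ,B) replicates both successor values, so the strategy is self-financing and V0 is arbitrage-free.

(0,0): Delta=1.1336 Bond=-67.3504
(1,0): Delta=-0.7210 Bond=107.0429
(1,1): Delta=2.0367 Bond=-223.8372
V0=66.4107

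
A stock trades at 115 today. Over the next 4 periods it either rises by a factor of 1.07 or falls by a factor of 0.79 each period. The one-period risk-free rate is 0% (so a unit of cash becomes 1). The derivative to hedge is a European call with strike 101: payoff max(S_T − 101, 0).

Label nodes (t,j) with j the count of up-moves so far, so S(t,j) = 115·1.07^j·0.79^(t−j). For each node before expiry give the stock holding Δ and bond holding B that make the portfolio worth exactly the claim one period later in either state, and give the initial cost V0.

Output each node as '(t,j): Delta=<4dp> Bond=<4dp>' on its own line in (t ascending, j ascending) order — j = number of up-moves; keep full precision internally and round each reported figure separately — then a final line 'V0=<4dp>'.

No-arbitrage ⇒ martingale measure with p* = (R−d)/(u−d) = 0.7500.
Payoff layer (t=4): V(4,0)=0.0000, V(4,1)=0.0000, V(4,2)=0.0000, V(4,3)=10.2952, V(4,4)=49.7415
Node (3,0) S=56.6995: V=(p*·0.0000+(1−p*)·0.0000)/1=0.0000; Δ=(0.0000−0.0000)/(60.6684−44.7926)=0.0000; B=V−Δ·S=0.0000
Node (3,1) S=76.7955: V=(p*·0.0000+(1−p*)·0.0000)/1=0.0000; Δ=(0.0000−0.0000)/(82.1712−60.6684)=0.0000; B=V−Δ·S=0.0000
Node (3,2) S=104.0142: V=(p*·10.2952+(1−p*)·0.0000)/1=7.7214; Δ=(10.2952−0.0000)/(111.2952−82.1712)=0.3535; B=V−Δ·S=-29.0470
Node (3,3) S=140.8799: V=(p*·49.7415+(1−p*)·10.2952)/1=39.8799; Δ=(49.7415−10.2952)/(150.7415−111.2952)=1.0000; B=V−Δ·S=-101.0000
Node (2,0) S=71.7715: V=(p*·0.0000+(1−p*)·0.0000)/1=0.0000; Δ=(0.0000−0.0000)/(76.7955−56.6995)=0.0000; B=V−Δ·S=0.0000
Node (2,1) S=97.2095: V=(p*·7.7214+(1−p*)·0.0000)/1=5.7910; Δ=(7.7214−0.0000)/(104.0142−76.7955)=0.2837; B=V−Δ·S=-21.7853
Node (2,2) S=131.6635: V=(p*·39.8799+(1−p*)·7.7214)/1=31.8403; Δ=(39.8799−7.7214)/(140.8799−104.0142)=0.8723; B=V−Δ·S=-83.0118
Node (1,0) S=90.8500: V=(p*·5.7910+(1−p*)·0.0000)/1=4.3433; Δ=(5.7910−0.0000)/(97.2095−71.7715)=0.2277; B=V−Δ·S=-16.3390
Node (1,1) S=123.0500: V=(p*·31.8403+(1−p*)·5.7910)/1=25.3280; Δ=(31.8403−5.7910)/(131.6635−97.2095)=0.7561; B=V−Δ·S=-67.7051
Node (0,0) S=115.0000: V=(p*·25.3280+(1−p*)·4.3433)/1=20.0818; Δ=(25.3280−4.3433)/(123.0500−90.8500)=0.6517; B=V−Δ·S=-54.8636
Each (Δ,B) replicates both successor values, so the strategy is self-financing and V0 is arbitrage-free.

(0,0): Delta=0.6517 Bond=-54.8636
(1,0): Delta=0.2277 Bond=-16.3390
(1,1): Delta=0.7561 Bond=-67.7051
(2,0): Delta=0.0000 Bond=0.0000
(2,1): Delta=0.2837 Bond=-21.7853
(2,2): Delta=0.8723 Bond=-83.0118
(3,0): Delta=0.0000 Bond=0.0000
(3,1): Delta=0.0000 Bond=0.0000
(3,2): Delta=0.3535 Bond=-29.0470
(3,3): Delta=1.0000 Bond=-101.0000
V0=20.0818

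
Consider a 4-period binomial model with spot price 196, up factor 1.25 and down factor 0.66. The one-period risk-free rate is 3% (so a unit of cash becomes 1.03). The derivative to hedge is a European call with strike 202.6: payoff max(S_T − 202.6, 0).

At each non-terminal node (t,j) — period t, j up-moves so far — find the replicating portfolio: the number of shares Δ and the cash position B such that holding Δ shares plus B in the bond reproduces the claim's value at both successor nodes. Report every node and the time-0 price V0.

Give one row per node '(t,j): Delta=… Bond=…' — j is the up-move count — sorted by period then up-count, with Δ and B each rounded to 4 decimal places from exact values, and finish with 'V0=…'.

(0,0): Delta=0.6151 Bond=-66.2829
(1,0): Delta=0.2431 Bond=-20.1529
(1,1): Delta=0.7319 Bond=-96.8824
(2,0): Delta=0.0000 Bond=0.0000
(2,1): Delta=0.3195 Bond=-33.0998
(2,2): Delta=0.8614 Bond=-139.4418
(3,0): Delta=0.0000 Bond=0.0000
(3,1): Delta=0.0000 Bond=0.0000
(3,2): Delta=0.4197 Bond=-54.3642
(3,3): Delta=1.0000 Bond=-196.6990
V0=54.2765

Risk-neutral probability p* = (R−d)/(u−d) = (1.03−0.66)/(1.25−0.66) = 0.6271.
Payoff layer (t=4): V(4,0)=0.0000, V(4,1)=0.0000, V(4,2)=0.0000, V(4,3)=50.0563, V(4,4)=275.9156
(3,0): S=56.3492. Δ = (V_up−V_dn)/(S_up−S_dn) = (0.0000−0.0000)/(70.4365−37.1905) = 0.0000. V = [p*·0.0000 + (1−p*)·0.0000]/1.03 = 0.0000. B = V − Δ·S = 0.0000.
(3,1): S=106.7220. Δ = (V_up−V_dn)/(S_up−S_dn) = (0.0000−0.0000)/(133.4025−70.4365) = 0.0000. V = [p*·0.0000 + (1−p*)·0.0000]/1.03 = 0.0000. B = V − Δ·S = 0.0000.
(3,2): S=202.1250. Δ = (V_up−V_dn)/(S_up−S_dn) = (50.0563−0.0000)/(252.6562−133.4025) = 0.4197. V = [p*·50.0563 + (1−p*)·0.0000]/1.03 = 30.4769. B = V − Δ·S = -54.3642.
(3,3): S=382.8125. Δ = (V_up−V_dn)/(S_up−S_dn) = (275.9156−50.0563)/(478.5156−252.6562) = 1.0000. V = [p*·275.9156 + (1−p*)·50.0563]/1.03 = 186.1135. B = V − Δ·S = -196.6990.
(2,0): S=85.3776. Δ = (V_up−V_dn)/(S_up−S_dn) = (0.0000−0.0000)/(106.7220−56.3492) = 0.0000. V = [p*·0.0000 + (1−p*)·0.0000]/1.03 = 0.0000. B = V − Δ·S = 0.0000.
(2,1): S=161.7000. Δ = (V_up−V_dn)/(S_up−S_dn) = (30.4769−0.0000)/(202.1250−106.7220) = 0.3195. V = [p*·30.4769 + (1−p*)·0.0000]/1.03 = 18.5560. B = V − Δ·S = -33.0998.
(2,2): S=306.2500. Δ = (V_up−V_dn)/(S_up−S_dn) = (186.1135−30.4769)/(382.8125−202.1250) = 0.8614. V = [p*·186.1135 + (1−p*)·30.4769]/1.03 = 124.3490. B = V − Δ·S = -139.4418.
(1,0): S=129.3600. Δ = (V_up−V_dn)/(S_up−S_dn) = (18.5560−0.0000)/(161.7000−85.3776) = 0.2431. V = [p*·18.5560 + (1−p*)·0.0000]/1.03 = 11.2978. B = V − Δ·S = -20.1529.
(1,1): S=245.0000. Δ = (V_up−V_dn)/(S_up−S_dn) = (124.3490−18.5560)/(306.2500−161.7000) = 0.7319. V = [p*·124.3490 + (1−p*)·18.5560]/1.03 = 82.4279. B = V − Δ·S = -96.8824.
(0,0): S=196.0000. Δ = (V_up−V_dn)/(S_up−S_dn) = (82.4279−11.2978)/(245.0000−129.3600) = 0.6151. V = [p*·82.4279 + (1−p*)·11.2978]/1.03 = 54.2765. B = V − Δ·S = -66.2829.
Root portfolio cost Δ·196+B reproduces V0=54.2765.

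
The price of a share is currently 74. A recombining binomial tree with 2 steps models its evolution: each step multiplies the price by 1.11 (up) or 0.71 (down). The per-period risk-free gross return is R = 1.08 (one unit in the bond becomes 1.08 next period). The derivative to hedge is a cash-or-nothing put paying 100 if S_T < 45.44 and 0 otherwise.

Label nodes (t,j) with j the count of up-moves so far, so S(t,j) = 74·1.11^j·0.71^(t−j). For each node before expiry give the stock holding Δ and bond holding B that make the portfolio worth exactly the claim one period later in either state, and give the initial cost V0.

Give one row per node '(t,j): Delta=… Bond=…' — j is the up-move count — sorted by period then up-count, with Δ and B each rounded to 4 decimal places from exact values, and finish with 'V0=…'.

Risk-neutral probability p* = (R−d)/(u−d) = (1.08−0.71)/(1.11−0.71) = 0.9250.
Terminal payoffs: V(2,0)=100.0000, V(2,1)=0.0000, V(2,2)=0.0000
(1,0): S=52.5400. Δ = (V_up−V_dn)/(S_up−S_dn) = (0.0000−100.0000)/(58.3194−37.3034) = -4.7583. V = [p*·0.0000 + (1−p*)·100.0000]/1.08 = 6.9444. B = V − Δ·S = 256.9444.
(1,1): S=82.1400. Δ = (V_up−V_dn)/(S_up−S_dn) = (0.0000−0.0000)/(91.1754−58.3194) = 0.0000. V = [p*·0.0000 + (1−p*)·0.0000]/1.08 = 0.0000. B = V − Δ·S = 0.0000.
(0,0): S=74.0000. Δ = (V_up−V_dn)/(S_up−S_dn) = (0.0000−6.9444)/(82.1400−52.5400) = -0.2346. V = [p*·0.0000 + (1−p*)·6.9444]/1.08 = 0.4823. B = V − Δ·S = 17.8434.
Self-financing check: at every node Δ·S+B equals the discounted successor values.

(0,0): Delta=-0.2346 Bond=17.8434
(1,0): Delta=-4.7583 Bond=256.9444
(1,1): Delta=0.0000 Bond=0.0000
V0=0.4823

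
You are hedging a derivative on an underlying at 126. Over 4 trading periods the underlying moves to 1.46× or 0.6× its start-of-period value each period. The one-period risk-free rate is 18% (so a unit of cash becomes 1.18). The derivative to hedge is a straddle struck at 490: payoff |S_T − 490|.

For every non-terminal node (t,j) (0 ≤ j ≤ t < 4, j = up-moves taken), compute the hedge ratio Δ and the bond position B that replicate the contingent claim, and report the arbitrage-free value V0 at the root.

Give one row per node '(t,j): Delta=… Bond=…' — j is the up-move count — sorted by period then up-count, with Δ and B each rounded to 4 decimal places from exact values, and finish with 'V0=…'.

Risk-neutral probability p* = (R−d)/(u−d) = (1.18−0.6)/(1.46−0.6) = 0.6744.
At expiry t=4: V(4,0)=473.6704, V(4,1)=450.2646, V(4,2)=393.3106, V(4,3)=254.7225, V(4,4)=82.5085
  t=3,j=0: stock 27.2160 → up 39.7354 (V=450.2646), down 16.3296 (V=473.6704). Price 388.0382; hedge Δ=-1.0000, bond B=415.2542.
  t=3,j=1: stock 66.2256 → up 96.6894 (V=393.3106), down 39.7354 (V=450.2646). Price 349.0286; hedge Δ=-1.0000, bond B=415.2542.
  t=3,j=2: stock 161.1490 → up 235.2775 (V=254.7225), down 96.6894 (V=393.3106). Price 254.1053; hedge Δ=-1.0000, bond B=415.2542.
  t=3,j=3: stock 392.1291 → up 572.5085 (V=82.5085), down 235.2775 (V=254.7225). Price 117.4392; hedge Δ=-0.5107, bond B=317.6880.
  t=2,j=0: stock 45.3600 → up 66.2256 (V=349.0286), down 27.2160 (V=388.0382). Price 306.5504; hedge Δ=-1.0000, bond B=351.9104.
  t=2,j=1: stock 110.3760 → up 161.1490 (V=254.1053), down 66.2256 (V=349.0286). Price 241.5344; hedge Δ=-1.0000, bond B=351.9104.
  t=2,j=2: stock 268.5816 → up 392.1291 (V=117.4392), down 161.1490 (V=254.1053). Price 137.2331; hedge Δ=-0.5917, bond B=296.1472.
  t=1,j=0: stock 75.6000 → up 110.3760 (V=241.5344), down 45.3600 (V=306.5504). Price 222.6291; hedge Δ=-1.0000, bond B=298.2291.
  t=1,j=1: stock 183.9600 → up 268.5816 (V=137.2331), down 110.3760 (V=241.5344). Price 145.0777; hedge Δ=-0.6593, bond B=266.3582.
  t=0,j=0: stock 126.0000 → up 183.9600 (V=145.0777), down 75.6000 (V=222.6291). Price 144.3449; hedge Δ=-0.7157, bond B=234.5210.
Check: Δ(0,0)·S0 + B(0,0) = 144.3449 = V0.

(0,0): Delta=-0.7157 Bond=234.5210
(1,0): Delta=-1.0000 Bond=298.2291
(1,1): Delta=-0.6593 Bond=266.3582
(2,0): Delta=-1.0000 Bond=351.9104
(2,1): Delta=-1.0000 Bond=351.9104
(2,2): Delta=-0.5917 Bond=296.1472
(3,0): Delta=-1.0000 Bond=415.2542
(3,1): Delta=-1.0000 Bond=415.2542
(3,2): Delta=-1.0000 Bond=415.2542
(3,3): Delta=-0.5107 Bond=317.6880
V0=144.3449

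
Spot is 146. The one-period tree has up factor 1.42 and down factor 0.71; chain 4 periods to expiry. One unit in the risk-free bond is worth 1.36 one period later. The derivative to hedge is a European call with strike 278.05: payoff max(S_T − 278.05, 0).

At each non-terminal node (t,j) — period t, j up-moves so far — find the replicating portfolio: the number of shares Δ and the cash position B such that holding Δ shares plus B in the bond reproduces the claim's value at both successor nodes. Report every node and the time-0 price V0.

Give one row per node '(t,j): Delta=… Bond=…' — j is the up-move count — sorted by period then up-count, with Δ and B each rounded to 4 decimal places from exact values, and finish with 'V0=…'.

(0,0): Delta=0.8887 Bond=-63.5289
(1,0): Delta=0.1155 Bond=-6.2501
(1,1): Delta=0.9244 Bond=-93.7976
(2,0): Delta=0.0000 Bond=0.0000
(2,1): Delta=0.1208 Bond=-9.2848
(2,2): Delta=0.9615 Bond=-138.4829
(3,0): Delta=0.0000 Bond=0.0000
(3,1): Delta=0.0000 Bond=0.0000
(3,2): Delta=0.1264 Bond=-13.7930
(3,3): Delta=1.0000 Bond=-204.4485
V0=66.2193

Under the risk-neutral measure, an up-move has probability p* = (R−d)/(u−d) = 0.9155 and values discount at R = 1.36.
Terminal values V(4,·): V(4,0)=0.0000, V(4,1)=0.0000, V(4,2)=0.0000, V(4,3)=18.7584, V(4,4)=315.5669
Node (3,0) S=52.2550: V=(p*·0.0000+(1−p*)·0.0000)/1.36=0.0000; Δ=(0.0000−0.0000)/(74.2021−37.1011)=0.0000; B=V−Δ·S=0.0000
Node (3,1) S=104.5100: V=(p*·0.0000+(1−p*)·0.0000)/1.36=0.0000; Δ=(0.0000−0.0000)/(148.4042−74.2021)=0.0000; B=V−Δ·S=0.0000
Node (3,2) S=209.0200: V=(p*·18.7584+(1−p*)·0.0000)/1.36=12.6274; Δ=(18.7584−0.0000)/(296.8084−148.4042)=0.1264; B=V−Δ·S=-13.7930
Node (3,3) S=418.0400: V=(p*·315.5669+(1−p*)·18.7584)/1.36=213.5915; Δ=(315.5669−18.7584)/(593.6169−296.8084)=1.0000; B=V−Δ·S=-204.4485
Node (2,0) S=73.5986: V=(p*·0.0000+(1−p*)·0.0000)/1.36=0.0000; Δ=(0.0000−0.0000)/(104.5100−52.2550)=0.0000; B=V−Δ·S=0.0000
Node (2,1) S=147.1972: V=(p*·12.6274+(1−p*)·0.0000)/1.36=8.5002; Δ=(12.6274−0.0000)/(209.0200−104.5100)=0.1208; B=V−Δ·S=-9.2848
Node (2,2) S=294.3944: V=(p*·213.5915+(1−p*)·12.6274)/1.36=144.5652; Δ=(213.5915−12.6274)/(418.0400−209.0200)=0.9615; B=V−Δ·S=-138.4829
Node (1,0) S=103.6600: V=(p*·8.5002+(1−p*)·0.0000)/1.36=5.7220; Δ=(8.5002−0.0000)/(147.1972−73.5986)=0.1155; B=V−Δ·S=-6.2501
Node (1,1) S=207.3200: V=(p*·144.5652+(1−p*)·8.5002)/1.36=97.8432; Δ=(144.5652−8.5002)/(294.3944−147.1972)=0.9244; B=V−Δ·S=-93.7976
Node (0,0) S=146.0000: V=(p*·97.8432+(1−p*)·5.7220)/1.36=66.2193; Δ=(97.8432−5.7220)/(207.3200−103.6600)=0.8887; B=V−Δ·S=-63.5289
The time-0 hedge costs 66.2193, which is the no-arbitrage price.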